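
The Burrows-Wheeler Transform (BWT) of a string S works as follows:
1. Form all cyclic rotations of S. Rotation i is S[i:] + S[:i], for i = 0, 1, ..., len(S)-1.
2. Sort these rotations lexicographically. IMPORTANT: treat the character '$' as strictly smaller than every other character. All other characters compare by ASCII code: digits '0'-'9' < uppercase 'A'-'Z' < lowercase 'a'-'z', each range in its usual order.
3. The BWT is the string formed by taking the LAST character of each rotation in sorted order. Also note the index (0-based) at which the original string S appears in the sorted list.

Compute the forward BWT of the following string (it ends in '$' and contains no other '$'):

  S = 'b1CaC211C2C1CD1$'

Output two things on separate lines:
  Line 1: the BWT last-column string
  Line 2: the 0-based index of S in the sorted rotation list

Answer: 1D21CbCC2a111CC$
15

Derivation:
All 16 rotations (rotation i = S[i:]+S[:i]):
  rot[0] = b1CaC211C2C1CD1$
  rot[1] = 1CaC211C2C1CD1$b
  rot[2] = CaC211C2C1CD1$b1
  rot[3] = aC211C2C1CD1$b1C
  rot[4] = C211C2C1CD1$b1Ca
  rot[5] = 211C2C1CD1$b1CaC
  rot[6] = 11C2C1CD1$b1CaC2
  rot[7] = 1C2C1CD1$b1CaC21
  rot[8] = C2C1CD1$b1CaC211
  rot[9] = 2C1CD1$b1CaC211C
  rot[10] = C1CD1$b1CaC211C2
  rot[11] = 1CD1$b1CaC211C2C
  rot[12] = CD1$b1CaC211C2C1
  rot[13] = D1$b1CaC211C2C1C
  rot[14] = 1$b1CaC211C2C1CD
  rot[15] = $b1CaC211C2C1CD1
Sorted (with $ < everything):
  sorted[0] = $b1CaC211C2C1CD1  (last char: '1')
  sorted[1] = 1$b1CaC211C2C1CD  (last char: 'D')
  sorted[2] = 11C2C1CD1$b1CaC2  (last char: '2')
  sorted[3] = 1C2C1CD1$b1CaC21  (last char: '1')
  sorted[4] = 1CD1$b1CaC211C2C  (last char: 'C')
  sorted[5] = 1CaC211C2C1CD1$b  (last char: 'b')
  sorted[6] = 211C2C1CD1$b1CaC  (last char: 'C')
  sorted[7] = 2C1CD1$b1CaC211C  (last char: 'C')
  sorted[8] = C1CD1$b1CaC211C2  (last char: '2')
  sorted[9] = C211C2C1CD1$b1Ca  (last char: 'a')
  sorted[10] = C2C1CD1$b1CaC211  (last char: '1')
  sorted[11] = CD1$b1CaC211C2C1  (last char: '1')
  sorted[12] = CaC211C2C1CD1$b1  (last char: '1')
  sorted[13] = D1$b1CaC211C2C1C  (last char: 'C')
  sorted[14] = aC211C2C1CD1$b1C  (last char: 'C')
  sorted[15] = b1CaC211C2C1CD1$  (last char: '$')
Last column: 1D21CbCC2a111CC$
Original string S is at sorted index 15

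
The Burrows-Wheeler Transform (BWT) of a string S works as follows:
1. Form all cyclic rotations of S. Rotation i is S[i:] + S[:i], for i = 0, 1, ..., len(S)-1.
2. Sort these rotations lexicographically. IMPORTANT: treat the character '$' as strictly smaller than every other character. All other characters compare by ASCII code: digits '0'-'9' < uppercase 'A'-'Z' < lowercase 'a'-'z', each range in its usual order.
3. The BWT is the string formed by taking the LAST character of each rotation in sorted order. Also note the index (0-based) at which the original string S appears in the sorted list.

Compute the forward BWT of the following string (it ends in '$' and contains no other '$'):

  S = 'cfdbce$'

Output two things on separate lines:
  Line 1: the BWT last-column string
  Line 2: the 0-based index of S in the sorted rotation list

Answer: edb$fcc
3

Derivation:
All 7 rotations (rotation i = S[i:]+S[:i]):
  rot[0] = cfdbce$
  rot[1] = fdbce$c
  rot[2] = dbce$cf
  rot[3] = bce$cfd
  rot[4] = ce$cfdb
  rot[5] = e$cfdbc
  rot[6] = $cfdbce
Sorted (with $ < everything):
  sorted[0] = $cfdbce  (last char: 'e')
  sorted[1] = bce$cfd  (last char: 'd')
  sorted[2] = ce$cfdb  (last char: 'b')
  sorted[3] = cfdbce$  (last char: '$')
  sorted[4] = dbce$cf  (last char: 'f')
  sorted[5] = e$cfdbc  (last char: 'c')
  sorted[6] = fdbce$c  (last char: 'c')
Last column: edb$fcc
Original string S is at sorted index 3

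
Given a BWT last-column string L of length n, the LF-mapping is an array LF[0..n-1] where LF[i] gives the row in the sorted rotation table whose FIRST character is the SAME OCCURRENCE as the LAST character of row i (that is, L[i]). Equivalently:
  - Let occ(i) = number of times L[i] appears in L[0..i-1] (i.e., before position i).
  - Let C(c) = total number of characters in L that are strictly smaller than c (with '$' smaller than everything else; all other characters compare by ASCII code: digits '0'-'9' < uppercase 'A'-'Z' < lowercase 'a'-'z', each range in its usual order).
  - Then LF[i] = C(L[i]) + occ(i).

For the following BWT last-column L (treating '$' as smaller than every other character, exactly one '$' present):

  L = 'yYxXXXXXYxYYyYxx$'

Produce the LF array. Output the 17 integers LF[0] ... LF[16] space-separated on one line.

Char counts: '$':1, 'X':5, 'Y':5, 'x':4, 'y':2
C (first-col start): C('$')=0, C('X')=1, C('Y')=6, C('x')=11, C('y')=15
L[0]='y': occ=0, LF[0]=C('y')+0=15+0=15
L[1]='Y': occ=0, LF[1]=C('Y')+0=6+0=6
L[2]='x': occ=0, LF[2]=C('x')+0=11+0=11
L[3]='X': occ=0, LF[3]=C('X')+0=1+0=1
L[4]='X': occ=1, LF[4]=C('X')+1=1+1=2
L[5]='X': occ=2, LF[5]=C('X')+2=1+2=3
L[6]='X': occ=3, LF[6]=C('X')+3=1+3=4
L[7]='X': occ=4, LF[7]=C('X')+4=1+4=5
L[8]='Y': occ=1, LF[8]=C('Y')+1=6+1=7
L[9]='x': occ=1, LF[9]=C('x')+1=11+1=12
L[10]='Y': occ=2, LF[10]=C('Y')+2=6+2=8
L[11]='Y': occ=3, LF[11]=C('Y')+3=6+3=9
L[12]='y': occ=1, LF[12]=C('y')+1=15+1=16
L[13]='Y': occ=4, LF[13]=C('Y')+4=6+4=10
L[14]='x': occ=2, LF[14]=C('x')+2=11+2=13
L[15]='x': occ=3, LF[15]=C('x')+3=11+3=14
L[16]='$': occ=0, LF[16]=C('$')+0=0+0=0

Answer: 15 6 11 1 2 3 4 5 7 12 8 9 16 10 13 14 0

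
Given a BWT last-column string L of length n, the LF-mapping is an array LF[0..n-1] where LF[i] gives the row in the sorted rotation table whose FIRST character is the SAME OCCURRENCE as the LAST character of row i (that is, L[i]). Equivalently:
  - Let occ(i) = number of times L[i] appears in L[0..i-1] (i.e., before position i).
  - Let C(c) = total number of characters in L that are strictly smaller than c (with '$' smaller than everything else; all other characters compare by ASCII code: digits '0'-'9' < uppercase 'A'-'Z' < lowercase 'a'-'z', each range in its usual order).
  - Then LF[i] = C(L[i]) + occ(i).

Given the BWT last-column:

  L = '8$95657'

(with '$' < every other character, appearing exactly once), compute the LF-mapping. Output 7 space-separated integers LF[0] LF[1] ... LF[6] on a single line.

Answer: 5 0 6 1 3 2 4

Derivation:
Char counts: '$':1, '5':2, '6':1, '7':1, '8':1, '9':1
C (first-col start): C('$')=0, C('5')=1, C('6')=3, C('7')=4, C('8')=5, C('9')=6
L[0]='8': occ=0, LF[0]=C('8')+0=5+0=5
L[1]='$': occ=0, LF[1]=C('$')+0=0+0=0
L[2]='9': occ=0, LF[2]=C('9')+0=6+0=6
L[3]='5': occ=0, LF[3]=C('5')+0=1+0=1
L[4]='6': occ=0, LF[4]=C('6')+0=3+0=3
L[5]='5': occ=1, LF[5]=C('5')+1=1+1=2
L[6]='7': occ=0, LF[6]=C('7')+0=4+0=4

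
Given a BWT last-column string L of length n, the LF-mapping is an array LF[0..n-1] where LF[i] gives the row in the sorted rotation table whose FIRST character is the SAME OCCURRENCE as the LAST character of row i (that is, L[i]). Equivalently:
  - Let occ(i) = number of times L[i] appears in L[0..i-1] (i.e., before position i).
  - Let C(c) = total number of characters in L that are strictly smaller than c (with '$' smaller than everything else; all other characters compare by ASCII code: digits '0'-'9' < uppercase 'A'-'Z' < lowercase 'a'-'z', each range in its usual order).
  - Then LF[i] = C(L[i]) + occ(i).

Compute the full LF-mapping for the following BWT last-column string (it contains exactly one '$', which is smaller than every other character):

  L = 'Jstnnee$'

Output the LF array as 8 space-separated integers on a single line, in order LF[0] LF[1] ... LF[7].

Answer: 1 6 7 4 5 2 3 0

Derivation:
Char counts: '$':1, 'J':1, 'e':2, 'n':2, 's':1, 't':1
C (first-col start): C('$')=0, C('J')=1, C('e')=2, C('n')=4, C('s')=6, C('t')=7
L[0]='J': occ=0, LF[0]=C('J')+0=1+0=1
L[1]='s': occ=0, LF[1]=C('s')+0=6+0=6
L[2]='t': occ=0, LF[2]=C('t')+0=7+0=7
L[3]='n': occ=0, LF[3]=C('n')+0=4+0=4
L[4]='n': occ=1, LF[4]=C('n')+1=4+1=5
L[5]='e': occ=0, LF[5]=C('e')+0=2+0=2
L[6]='e': occ=1, LF[6]=C('e')+1=2+1=3
L[7]='$': occ=0, LF[7]=C('$')+0=0+0=0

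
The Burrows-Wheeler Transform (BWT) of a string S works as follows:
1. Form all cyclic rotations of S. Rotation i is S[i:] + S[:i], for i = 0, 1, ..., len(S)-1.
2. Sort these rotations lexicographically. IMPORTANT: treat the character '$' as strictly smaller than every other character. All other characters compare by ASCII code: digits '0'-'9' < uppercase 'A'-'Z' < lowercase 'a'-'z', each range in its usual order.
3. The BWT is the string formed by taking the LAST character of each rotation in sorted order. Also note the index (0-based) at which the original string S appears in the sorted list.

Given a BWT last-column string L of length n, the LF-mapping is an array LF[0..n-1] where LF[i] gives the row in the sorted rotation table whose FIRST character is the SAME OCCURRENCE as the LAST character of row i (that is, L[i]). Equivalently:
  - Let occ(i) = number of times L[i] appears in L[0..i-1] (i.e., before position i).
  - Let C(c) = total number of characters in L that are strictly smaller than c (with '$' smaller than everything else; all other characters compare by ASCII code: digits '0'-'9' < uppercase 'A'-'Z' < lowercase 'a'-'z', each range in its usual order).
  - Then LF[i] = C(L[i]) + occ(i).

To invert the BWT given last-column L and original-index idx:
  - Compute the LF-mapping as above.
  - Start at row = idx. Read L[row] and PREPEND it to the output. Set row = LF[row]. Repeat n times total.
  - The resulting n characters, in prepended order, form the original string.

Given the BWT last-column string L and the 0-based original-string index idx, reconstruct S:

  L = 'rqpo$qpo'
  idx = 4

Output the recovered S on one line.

Answer: pqqopor$

Derivation:
LF mapping: 7 5 3 1 0 6 4 2
Walk LF starting at row 4, prepending L[row]:
  step 1: row=4, L[4]='$', prepend. Next row=LF[4]=0
  step 2: row=0, L[0]='r', prepend. Next row=LF[0]=7
  step 3: row=7, L[7]='o', prepend. Next row=LF[7]=2
  step 4: row=2, L[2]='p', prepend. Next row=LF[2]=3
  step 5: row=3, L[3]='o', prepend. Next row=LF[3]=1
  step 6: row=1, L[1]='q', prepend. Next row=LF[1]=5
  step 7: row=5, L[5]='q', prepend. Next row=LF[5]=6
  step 8: row=6, L[6]='p', prepend. Next row=LF[6]=4
Reversed output: pqqopor$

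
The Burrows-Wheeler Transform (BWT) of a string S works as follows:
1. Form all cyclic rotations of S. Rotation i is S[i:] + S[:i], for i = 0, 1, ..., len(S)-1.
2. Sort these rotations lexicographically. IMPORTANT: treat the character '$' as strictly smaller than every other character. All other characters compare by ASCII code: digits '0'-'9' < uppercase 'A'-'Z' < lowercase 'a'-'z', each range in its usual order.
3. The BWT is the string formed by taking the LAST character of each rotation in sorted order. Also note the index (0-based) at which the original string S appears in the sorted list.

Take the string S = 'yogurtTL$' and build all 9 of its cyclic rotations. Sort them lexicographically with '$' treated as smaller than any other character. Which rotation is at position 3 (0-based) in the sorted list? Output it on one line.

All 9 rotations (rotation i = S[i:]+S[:i]):
  rot[0] = yogurtTL$
  rot[1] = ogurtTL$y
  rot[2] = gurtTL$yo
  rot[3] = urtTL$yog
  rot[4] = rtTL$yogu
  rot[5] = tTL$yogur
  rot[6] = TL$yogurt
  rot[7] = L$yogurtT
  rot[8] = $yogurtTL
Sorted (with $ < everything):
  sorted[0] = $yogurtTL
  sorted[1] = L$yogurtT
  sorted[2] = TL$yogurt
  sorted[3] = gurtTL$yo
  sorted[4] = ogurtTL$y
  sorted[5] = rtTL$yogu
  sorted[6] = tTL$yogur
  sorted[7] = urtTL$yog
  sorted[8] = yogurtTL$
sorted[3] = gurtTL$yo

Answer: gurtTL$yo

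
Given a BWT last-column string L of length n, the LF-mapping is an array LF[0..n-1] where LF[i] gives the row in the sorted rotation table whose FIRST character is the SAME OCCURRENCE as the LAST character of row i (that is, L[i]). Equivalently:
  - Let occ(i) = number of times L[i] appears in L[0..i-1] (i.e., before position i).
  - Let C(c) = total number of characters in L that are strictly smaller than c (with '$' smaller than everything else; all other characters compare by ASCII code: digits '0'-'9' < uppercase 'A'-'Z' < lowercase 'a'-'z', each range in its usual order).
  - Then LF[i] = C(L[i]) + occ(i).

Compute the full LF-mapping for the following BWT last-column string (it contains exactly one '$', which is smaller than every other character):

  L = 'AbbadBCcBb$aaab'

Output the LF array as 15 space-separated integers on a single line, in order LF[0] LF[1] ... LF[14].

Answer: 1 9 10 5 14 2 4 13 3 11 0 6 7 8 12

Derivation:
Char counts: '$':1, 'A':1, 'B':2, 'C':1, 'a':4, 'b':4, 'c':1, 'd':1
C (first-col start): C('$')=0, C('A')=1, C('B')=2, C('C')=4, C('a')=5, C('b')=9, C('c')=13, C('d')=14
L[0]='A': occ=0, LF[0]=C('A')+0=1+0=1
L[1]='b': occ=0, LF[1]=C('b')+0=9+0=9
L[2]='b': occ=1, LF[2]=C('b')+1=9+1=10
L[3]='a': occ=0, LF[3]=C('a')+0=5+0=5
L[4]='d': occ=0, LF[4]=C('d')+0=14+0=14
L[5]='B': occ=0, LF[5]=C('B')+0=2+0=2
L[6]='C': occ=0, LF[6]=C('C')+0=4+0=4
L[7]='c': occ=0, LF[7]=C('c')+0=13+0=13
L[8]='B': occ=1, LF[8]=C('B')+1=2+1=3
L[9]='b': occ=2, LF[9]=C('b')+2=9+2=11
L[10]='$': occ=0, LF[10]=C('$')+0=0+0=0
L[11]='a': occ=1, LF[11]=C('a')+1=5+1=6
L[12]='a': occ=2, LF[12]=C('a')+2=5+2=7
L[13]='a': occ=3, LF[13]=C('a')+3=5+3=8
L[14]='b': occ=3, LF[14]=C('b')+3=9+3=12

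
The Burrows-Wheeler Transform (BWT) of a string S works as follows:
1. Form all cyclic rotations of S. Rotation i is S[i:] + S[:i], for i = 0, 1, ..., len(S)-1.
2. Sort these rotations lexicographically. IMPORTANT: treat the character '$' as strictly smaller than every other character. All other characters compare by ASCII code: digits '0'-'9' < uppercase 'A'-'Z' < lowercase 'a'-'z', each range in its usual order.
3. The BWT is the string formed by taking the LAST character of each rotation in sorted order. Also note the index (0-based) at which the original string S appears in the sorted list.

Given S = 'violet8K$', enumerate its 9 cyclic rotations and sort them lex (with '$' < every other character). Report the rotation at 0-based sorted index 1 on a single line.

All 9 rotations (rotation i = S[i:]+S[:i]):
  rot[0] = violet8K$
  rot[1] = iolet8K$v
  rot[2] = olet8K$vi
  rot[3] = let8K$vio
  rot[4] = et8K$viol
  rot[5] = t8K$viole
  rot[6] = 8K$violet
  rot[7] = K$violet8
  rot[8] = $violet8K
Sorted (with $ < everything):
  sorted[0] = $violet8K
  sorted[1] = 8K$violet
  sorted[2] = K$violet8
  sorted[3] = et8K$viol
  sorted[4] = iolet8K$v
  sorted[5] = let8K$vio
  sorted[6] = olet8K$vi
  sorted[7] = t8K$viole
  sorted[8] = violet8K$
sorted[1] = 8K$violet

Answer: 8K$violet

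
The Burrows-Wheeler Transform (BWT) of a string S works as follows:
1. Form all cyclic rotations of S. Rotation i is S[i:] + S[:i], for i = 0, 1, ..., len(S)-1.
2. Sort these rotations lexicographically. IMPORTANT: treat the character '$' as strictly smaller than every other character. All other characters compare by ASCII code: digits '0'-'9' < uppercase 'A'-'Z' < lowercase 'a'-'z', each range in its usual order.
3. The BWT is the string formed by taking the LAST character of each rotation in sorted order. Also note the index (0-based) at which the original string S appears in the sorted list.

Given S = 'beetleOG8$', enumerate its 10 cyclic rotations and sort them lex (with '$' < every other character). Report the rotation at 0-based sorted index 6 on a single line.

Answer: eetleOG8$b

Derivation:
All 10 rotations (rotation i = S[i:]+S[:i]):
  rot[0] = beetleOG8$
  rot[1] = eetleOG8$b
  rot[2] = etleOG8$be
  rot[3] = tleOG8$bee
  rot[4] = leOG8$beet
  rot[5] = eOG8$beetl
  rot[6] = OG8$beetle
  rot[7] = G8$beetleO
  rot[8] = 8$beetleOG
  rot[9] = $beetleOG8
Sorted (with $ < everything):
  sorted[0] = $beetleOG8
  sorted[1] = 8$beetleOG
  sorted[2] = G8$beetleO
  sorted[3] = OG8$beetle
  sorted[4] = beetleOG8$
  sorted[5] = eOG8$beetl
  sorted[6] = eetleOG8$b
  sorted[7] = etleOG8$be
  sorted[8] = leOG8$beet
  sorted[9] = tleOG8$bee
sorted[6] = eetleOG8$b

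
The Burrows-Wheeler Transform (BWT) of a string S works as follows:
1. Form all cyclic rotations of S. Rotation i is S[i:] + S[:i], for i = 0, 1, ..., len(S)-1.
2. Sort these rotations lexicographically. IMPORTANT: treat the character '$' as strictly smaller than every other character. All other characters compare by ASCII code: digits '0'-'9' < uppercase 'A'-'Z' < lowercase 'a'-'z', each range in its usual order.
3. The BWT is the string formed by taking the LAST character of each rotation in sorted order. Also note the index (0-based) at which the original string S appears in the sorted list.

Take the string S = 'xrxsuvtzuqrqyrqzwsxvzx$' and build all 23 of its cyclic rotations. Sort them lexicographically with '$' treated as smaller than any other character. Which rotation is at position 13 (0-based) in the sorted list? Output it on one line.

Answer: vzx$xrxsuvtzuqrqyrqzwsx

Derivation:
All 23 rotations (rotation i = S[i:]+S[:i]):
  rot[0] = xrxsuvtzuqrqyrqzwsxvzx$
  rot[1] = rxsuvtzuqrqyrqzwsxvzx$x
  rot[2] = xsuvtzuqrqyrqzwsxvzx$xr
  rot[3] = suvtzuqrqyrqzwsxvzx$xrx
  rot[4] = uvtzuqrqyrqzwsxvzx$xrxs
  rot[5] = vtzuqrqyrqzwsxvzx$xrxsu
  rot[6] = tzuqrqyrqzwsxvzx$xrxsuv
  rot[7] = zuqrqyrqzwsxvzx$xrxsuvt
  rot[8] = uqrqyrqzwsxvzx$xrxsuvtz
  rot[9] = qrqyrqzwsxvzx$xrxsuvtzu
  rot[10] = rqyrqzwsxvzx$xrxsuvtzuq
  rot[11] = qyrqzwsxvzx$xrxsuvtzuqr
  rot[12] = yrqzwsxvzx$xrxsuvtzuqrq
  rot[13] = rqzwsxvzx$xrxsuvtzuqrqy
  rot[14] = qzwsxvzx$xrxsuvtzuqrqyr
  rot[15] = zwsxvzx$xrxsuvtzuqrqyrq
  rot[16] = wsxvzx$xrxsuvtzuqrqyrqz
  rot[17] = sxvzx$xrxsuvtzuqrqyrqzw
  rot[18] = xvzx$xrxsuvtzuqrqyrqzws
  rot[19] = vzx$xrxsuvtzuqrqyrqzwsx
  rot[20] = zx$xrxsuvtzuqrqyrqzwsxv
  rot[21] = x$xrxsuvtzuqrqyrqzwsxvz
  rot[22] = $xrxsuvtzuqrqyrqzwsxvzx
Sorted (with $ < everything):
  sorted[0] = $xrxsuvtzuqrqyrqzwsxvzx
  sorted[1] = qrqyrqzwsxvzx$xrxsuvtzu
  sorted[2] = qyrqzwsxvzx$xrxsuvtzuqr
  sorted[3] = qzwsxvzx$xrxsuvtzuqrqyr
  sorted[4] = rqyrqzwsxvzx$xrxsuvtzuq
  sorted[5] = rqzwsxvzx$xrxsuvtzuqrqy
  sorted[6] = rxsuvtzuqrqyrqzwsxvzx$x
  sorted[7] = suvtzuqrqyrqzwsxvzx$xrx
  sorted[8] = sxvzx$xrxsuvtzuqrqyrqzw
  sorted[9] = tzuqrqyrqzwsxvzx$xrxsuv
  sorted[10] = uqrqyrqzwsxvzx$xrxsuvtz
  sorted[11] = uvtzuqrqyrqzwsxvzx$xrxs
  sorted[12] = vtzuqrqyrqzwsxvzx$xrxsu
  sorted[13] = vzx$xrxsuvtzuqrqyrqzwsx
  sorted[14] = wsxvzx$xrxsuvtzuqrqyrqz
  sorted[15] = x$xrxsuvtzuqrqyrqzwsxvz
  sorted[16] = xrxsuvtzuqrqyrqzwsxvzx$
  sorted[17] = xsuvtzuqrqyrqzwsxvzx$xr
  sorted[18] = xvzx$xrxsuvtzuqrqyrqzws
  sorted[19] = yrqzwsxvzx$xrxsuvtzuqrq
  sorted[20] = zuqrqyrqzwsxvzx$xrxsuvt
  sorted[21] = zwsxvzx$xrxsuvtzuqrqyrq
  sorted[22] = zx$xrxsuvtzuqrqyrqzwsxv
sorted[13] = vzx$xrxsuvtzuqrqyrqzwsx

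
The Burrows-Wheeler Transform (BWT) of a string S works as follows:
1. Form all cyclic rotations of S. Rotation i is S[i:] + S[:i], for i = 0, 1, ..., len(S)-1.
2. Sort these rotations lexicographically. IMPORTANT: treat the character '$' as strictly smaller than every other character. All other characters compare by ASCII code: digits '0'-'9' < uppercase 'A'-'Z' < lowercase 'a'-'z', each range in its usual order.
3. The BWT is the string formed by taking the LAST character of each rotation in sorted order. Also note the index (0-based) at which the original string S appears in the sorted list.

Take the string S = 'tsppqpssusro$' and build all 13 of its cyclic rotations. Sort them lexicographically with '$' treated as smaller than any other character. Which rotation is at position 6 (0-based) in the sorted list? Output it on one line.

All 13 rotations (rotation i = S[i:]+S[:i]):
  rot[0] = tsppqpssusro$
  rot[1] = sppqpssusro$t
  rot[2] = ppqpssusro$ts
  rot[3] = pqpssusro$tsp
  rot[4] = qpssusro$tspp
  rot[5] = pssusro$tsppq
  rot[6] = ssusro$tsppqp
  rot[7] = susro$tsppqps
  rot[8] = usro$tsppqpss
  rot[9] = sro$tsppqpssu
  rot[10] = ro$tsppqpssus
  rot[11] = o$tsppqpssusr
  rot[12] = $tsppqpssusro
Sorted (with $ < everything):
  sorted[0] = $tsppqpssusro
  sorted[1] = o$tsppqpssusr
  sorted[2] = ppqpssusro$ts
  sorted[3] = pqpssusro$tsp
  sorted[4] = pssusro$tsppq
  sorted[5] = qpssusro$tspp
  sorted[6] = ro$tsppqpssus
  sorted[7] = sppqpssusro$t
  sorted[8] = sro$tsppqpssu
  sorted[9] = ssusro$tsppqp
  sorted[10] = susro$tsppqps
  sorted[11] = tsppqpssusro$
  sorted[12] = usro$tsppqpss
sorted[6] = ro$tsppqpssus

Answer: ro$tsppqpssus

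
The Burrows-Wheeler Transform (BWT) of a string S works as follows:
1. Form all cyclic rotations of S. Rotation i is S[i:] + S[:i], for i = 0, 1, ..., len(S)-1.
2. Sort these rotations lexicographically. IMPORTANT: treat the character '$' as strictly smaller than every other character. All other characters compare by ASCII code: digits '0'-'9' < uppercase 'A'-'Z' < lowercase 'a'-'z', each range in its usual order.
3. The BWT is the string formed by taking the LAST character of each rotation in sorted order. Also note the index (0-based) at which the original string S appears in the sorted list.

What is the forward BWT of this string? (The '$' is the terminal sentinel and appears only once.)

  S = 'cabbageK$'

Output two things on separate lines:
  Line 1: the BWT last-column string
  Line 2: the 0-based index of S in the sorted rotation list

Answer: Kecbba$ga
6

Derivation:
All 9 rotations (rotation i = S[i:]+S[:i]):
  rot[0] = cabbageK$
  rot[1] = abbageK$c
  rot[2] = bbageK$ca
  rot[3] = bageK$cab
  rot[4] = ageK$cabb
  rot[5] = geK$cabba
  rot[6] = eK$cabbag
  rot[7] = K$cabbage
  rot[8] = $cabbageK
Sorted (with $ < everything):
  sorted[0] = $cabbageK  (last char: 'K')
  sorted[1] = K$cabbage  (last char: 'e')
  sorted[2] = abbageK$c  (last char: 'c')
  sorted[3] = ageK$cabb  (last char: 'b')
  sorted[4] = bageK$cab  (last char: 'b')
  sorted[5] = bbageK$ca  (last char: 'a')
  sorted[6] = cabbageK$  (last char: '$')
  sorted[7] = eK$cabbag  (last char: 'g')
  sorted[8] = geK$cabba  (last char: 'a')
Last column: Kecbba$ga
Original string S is at sorted index 6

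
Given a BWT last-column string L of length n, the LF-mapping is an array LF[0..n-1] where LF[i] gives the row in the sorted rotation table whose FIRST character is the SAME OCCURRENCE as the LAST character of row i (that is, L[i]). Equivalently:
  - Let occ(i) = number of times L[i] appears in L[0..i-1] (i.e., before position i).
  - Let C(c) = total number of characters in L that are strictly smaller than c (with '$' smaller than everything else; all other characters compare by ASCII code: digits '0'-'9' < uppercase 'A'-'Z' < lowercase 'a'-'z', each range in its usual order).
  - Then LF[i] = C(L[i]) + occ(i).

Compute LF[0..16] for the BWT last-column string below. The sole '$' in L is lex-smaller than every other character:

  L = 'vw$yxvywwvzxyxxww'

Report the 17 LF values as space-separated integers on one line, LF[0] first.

Answer: 1 4 0 13 9 2 14 5 6 3 16 10 15 11 12 7 8

Derivation:
Char counts: '$':1, 'v':3, 'w':5, 'x':4, 'y':3, 'z':1
C (first-col start): C('$')=0, C('v')=1, C('w')=4, C('x')=9, C('y')=13, C('z')=16
L[0]='v': occ=0, LF[0]=C('v')+0=1+0=1
L[1]='w': occ=0, LF[1]=C('w')+0=4+0=4
L[2]='$': occ=0, LF[2]=C('$')+0=0+0=0
L[3]='y': occ=0, LF[3]=C('y')+0=13+0=13
L[4]='x': occ=0, LF[4]=C('x')+0=9+0=9
L[5]='v': occ=1, LF[5]=C('v')+1=1+1=2
L[6]='y': occ=1, LF[6]=C('y')+1=13+1=14
L[7]='w': occ=1, LF[7]=C('w')+1=4+1=5
L[8]='w': occ=2, LF[8]=C('w')+2=4+2=6
L[9]='v': occ=2, LF[9]=C('v')+2=1+2=3
L[10]='z': occ=0, LF[10]=C('z')+0=16+0=16
L[11]='x': occ=1, LF[11]=C('x')+1=9+1=10
L[12]='y': occ=2, LF[12]=C('y')+2=13+2=15
L[13]='x': occ=2, LF[13]=C('x')+2=9+2=11
L[14]='x': occ=3, LF[14]=C('x')+3=9+3=12
L[15]='w': occ=3, LF[15]=C('w')+3=4+3=7
L[16]='w': occ=4, LF[16]=C('w')+4=4+4=8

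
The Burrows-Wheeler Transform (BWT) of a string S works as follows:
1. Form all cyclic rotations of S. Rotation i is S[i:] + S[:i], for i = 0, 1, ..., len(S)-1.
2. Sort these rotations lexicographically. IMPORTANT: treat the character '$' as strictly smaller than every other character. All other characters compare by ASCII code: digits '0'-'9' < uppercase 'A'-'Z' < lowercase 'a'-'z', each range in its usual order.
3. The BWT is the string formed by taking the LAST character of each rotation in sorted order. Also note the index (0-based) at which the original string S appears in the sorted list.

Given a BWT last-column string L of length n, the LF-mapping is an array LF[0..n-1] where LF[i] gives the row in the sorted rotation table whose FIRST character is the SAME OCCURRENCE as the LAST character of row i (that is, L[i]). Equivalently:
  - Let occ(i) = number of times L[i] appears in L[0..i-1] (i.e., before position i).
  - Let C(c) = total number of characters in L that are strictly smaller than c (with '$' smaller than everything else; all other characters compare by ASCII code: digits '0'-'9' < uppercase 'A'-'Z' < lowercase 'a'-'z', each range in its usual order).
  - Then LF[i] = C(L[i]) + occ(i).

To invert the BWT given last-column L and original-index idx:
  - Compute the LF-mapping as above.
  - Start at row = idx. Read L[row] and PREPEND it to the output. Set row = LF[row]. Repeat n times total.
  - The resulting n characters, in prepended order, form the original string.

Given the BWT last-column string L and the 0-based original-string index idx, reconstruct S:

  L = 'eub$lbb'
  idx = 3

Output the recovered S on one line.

Answer: bubble$

Derivation:
LF mapping: 4 6 1 0 5 2 3
Walk LF starting at row 3, prepending L[row]:
  step 1: row=3, L[3]='$', prepend. Next row=LF[3]=0
  step 2: row=0, L[0]='e', prepend. Next row=LF[0]=4
  step 3: row=4, L[4]='l', prepend. Next row=LF[4]=5
  step 4: row=5, L[5]='b', prepend. Next row=LF[5]=2
  step 5: row=2, L[2]='b', prepend. Next row=LF[2]=1
  step 6: row=1, L[1]='u', prepend. Next row=LF[1]=6
  step 7: row=6, L[6]='b', prepend. Next row=LF[6]=3
Reversed output: bubble$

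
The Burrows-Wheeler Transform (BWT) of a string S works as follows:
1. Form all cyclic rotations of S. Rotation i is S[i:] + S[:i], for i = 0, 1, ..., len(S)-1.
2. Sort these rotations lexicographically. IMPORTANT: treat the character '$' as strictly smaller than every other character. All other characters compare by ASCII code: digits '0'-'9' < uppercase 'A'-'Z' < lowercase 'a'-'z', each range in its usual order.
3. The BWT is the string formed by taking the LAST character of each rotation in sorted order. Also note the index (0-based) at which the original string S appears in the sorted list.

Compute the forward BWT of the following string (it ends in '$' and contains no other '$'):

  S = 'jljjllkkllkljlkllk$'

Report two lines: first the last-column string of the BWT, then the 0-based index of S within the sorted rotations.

All 19 rotations (rotation i = S[i:]+S[:i]):
  rot[0] = jljjllkkllkljlkllk$
  rot[1] = ljjllkkllkljlkllk$j
  rot[2] = jjllkkllkljlkllk$jl
  rot[3] = jllkkllkljlkllk$jlj
  rot[4] = llkkllkljlkllk$jljj
  rot[5] = lkkllkljlkllk$jljjl
  rot[6] = kkllkljlkllk$jljjll
  rot[7] = kllkljlkllk$jljjllk
  rot[8] = llkljlkllk$jljjllkk
  rot[9] = lkljlkllk$jljjllkkl
  rot[10] = kljlkllk$jljjllkkll
  rot[11] = ljlkllk$jljjllkkllk
  rot[12] = jlkllk$jljjllkkllkl
  rot[13] = lkllk$jljjllkkllklj
  rot[14] = kllk$jljjllkkllkljl
  rot[15] = llk$jljjllkkllkljlk
  rot[16] = lk$jljjllkkllkljlkl
  rot[17] = k$jljjllkkllkljlkll
  rot[18] = $jljjllkkllkljlkllk
Sorted (with $ < everything):
  sorted[0] = $jljjllkkllkljlkllk  (last char: 'k')
  sorted[1] = jjllkkllkljlkllk$jl  (last char: 'l')
  sorted[2] = jljjllkkllkljlkllk$  (last char: '$')
  sorted[3] = jlkllk$jljjllkkllkl  (last char: 'l')
  sorted[4] = jllkkllkljlkllk$jlj  (last char: 'j')
  sorted[5] = k$jljjllkkllkljlkll  (last char: 'l')
  sorted[6] = kkllkljlkllk$jljjll  (last char: 'l')
  sorted[7] = kljlkllk$jljjllkkll  (last char: 'l')
  sorted[8] = kllk$jljjllkkllkljl  (last char: 'l')
  sorted[9] = kllkljlkllk$jljjllk  (last char: 'k')
  sorted[10] = ljjllkkllkljlkllk$j  (last char: 'j')
  sorted[11] = ljlkllk$jljjllkkllk  (last char: 'k')
  sorted[12] = lk$jljjllkkllkljlkl  (last char: 'l')
  sorted[13] = lkkllkljlkllk$jljjl  (last char: 'l')
  sorted[14] = lkljlkllk$jljjllkkl  (last char: 'l')
  sorted[15] = lkllk$jljjllkkllklj  (last char: 'j')
  sorted[16] = llk$jljjllkkllkljlk  (last char: 'k')
  sorted[17] = llkkllkljlkllk$jljj  (last char: 'j')
  sorted[18] = llkljlkllk$jljjllkk  (last char: 'k')
Last column: kl$ljllllkjkllljkjk
Original string S is at sorted index 2

Answer: kl$ljllllkjkllljkjk
2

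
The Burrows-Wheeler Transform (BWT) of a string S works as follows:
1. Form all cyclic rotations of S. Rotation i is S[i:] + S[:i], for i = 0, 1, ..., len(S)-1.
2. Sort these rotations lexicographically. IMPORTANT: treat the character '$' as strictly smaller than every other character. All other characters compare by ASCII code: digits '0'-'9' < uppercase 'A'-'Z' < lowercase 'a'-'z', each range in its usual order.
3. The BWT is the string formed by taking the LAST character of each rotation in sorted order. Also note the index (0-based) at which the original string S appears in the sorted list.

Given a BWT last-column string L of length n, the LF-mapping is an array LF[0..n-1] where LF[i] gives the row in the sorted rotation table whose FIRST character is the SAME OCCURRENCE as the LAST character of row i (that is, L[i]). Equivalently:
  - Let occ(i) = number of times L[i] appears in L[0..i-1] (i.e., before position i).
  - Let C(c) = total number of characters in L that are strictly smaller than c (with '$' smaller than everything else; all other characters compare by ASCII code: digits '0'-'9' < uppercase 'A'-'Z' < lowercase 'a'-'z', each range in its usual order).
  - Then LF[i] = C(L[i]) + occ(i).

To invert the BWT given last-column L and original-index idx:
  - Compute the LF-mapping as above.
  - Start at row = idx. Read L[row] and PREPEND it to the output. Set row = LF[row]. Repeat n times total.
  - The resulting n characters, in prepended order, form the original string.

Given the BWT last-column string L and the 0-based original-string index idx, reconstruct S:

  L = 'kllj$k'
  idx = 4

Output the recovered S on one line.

Answer: ljklk$

Derivation:
LF mapping: 2 4 5 1 0 3
Walk LF starting at row 4, prepending L[row]:
  step 1: row=4, L[4]='$', prepend. Next row=LF[4]=0
  step 2: row=0, L[0]='k', prepend. Next row=LF[0]=2
  step 3: row=2, L[2]='l', prepend. Next row=LF[2]=5
  step 4: row=5, L[5]='k', prepend. Next row=LF[5]=3
  step 5: row=3, L[3]='j', prepend. Next row=LF[3]=1
  step 6: row=1, L[1]='l', prepend. Next row=LF[1]=4
Reversed output: ljklk$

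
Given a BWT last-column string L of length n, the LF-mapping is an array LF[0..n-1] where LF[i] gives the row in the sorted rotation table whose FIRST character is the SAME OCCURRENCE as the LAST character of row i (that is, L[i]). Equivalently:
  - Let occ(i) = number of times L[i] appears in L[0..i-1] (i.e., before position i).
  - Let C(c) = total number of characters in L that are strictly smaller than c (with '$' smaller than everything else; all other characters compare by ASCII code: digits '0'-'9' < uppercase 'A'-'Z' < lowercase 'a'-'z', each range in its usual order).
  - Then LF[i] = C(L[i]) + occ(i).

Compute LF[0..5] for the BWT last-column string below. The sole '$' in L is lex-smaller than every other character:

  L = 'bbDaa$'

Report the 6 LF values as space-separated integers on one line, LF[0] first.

Answer: 4 5 1 2 3 0

Derivation:
Char counts: '$':1, 'D':1, 'a':2, 'b':2
C (first-col start): C('$')=0, C('D')=1, C('a')=2, C('b')=4
L[0]='b': occ=0, LF[0]=C('b')+0=4+0=4
L[1]='b': occ=1, LF[1]=C('b')+1=4+1=5
L[2]='D': occ=0, LF[2]=C('D')+0=1+0=1
L[3]='a': occ=0, LF[3]=C('a')+0=2+0=2
L[4]='a': occ=1, LF[4]=C('a')+1=2+1=3
L[5]='$': occ=0, LF[5]=C('$')+0=0+0=0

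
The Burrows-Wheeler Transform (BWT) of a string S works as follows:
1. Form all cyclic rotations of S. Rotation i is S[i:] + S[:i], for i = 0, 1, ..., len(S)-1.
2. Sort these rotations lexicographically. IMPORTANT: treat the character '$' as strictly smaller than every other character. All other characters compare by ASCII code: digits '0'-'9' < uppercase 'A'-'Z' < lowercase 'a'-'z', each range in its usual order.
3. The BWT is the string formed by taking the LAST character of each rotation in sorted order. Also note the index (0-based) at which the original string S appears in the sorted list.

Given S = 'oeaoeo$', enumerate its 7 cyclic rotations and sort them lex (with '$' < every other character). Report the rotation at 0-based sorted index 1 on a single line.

All 7 rotations (rotation i = S[i:]+S[:i]):
  rot[0] = oeaoeo$
  rot[1] = eaoeo$o
  rot[2] = aoeo$oe
  rot[3] = oeo$oea
  rot[4] = eo$oeao
  rot[5] = o$oeaoe
  rot[6] = $oeaoeo
Sorted (with $ < everything):
  sorted[0] = $oeaoeo
  sorted[1] = aoeo$oe
  sorted[2] = eaoeo$o
  sorted[3] = eo$oeao
  sorted[4] = o$oeaoe
  sorted[5] = oeaoeo$
  sorted[6] = oeo$oea
sorted[1] = aoeo$oe

Answer: aoeo$oe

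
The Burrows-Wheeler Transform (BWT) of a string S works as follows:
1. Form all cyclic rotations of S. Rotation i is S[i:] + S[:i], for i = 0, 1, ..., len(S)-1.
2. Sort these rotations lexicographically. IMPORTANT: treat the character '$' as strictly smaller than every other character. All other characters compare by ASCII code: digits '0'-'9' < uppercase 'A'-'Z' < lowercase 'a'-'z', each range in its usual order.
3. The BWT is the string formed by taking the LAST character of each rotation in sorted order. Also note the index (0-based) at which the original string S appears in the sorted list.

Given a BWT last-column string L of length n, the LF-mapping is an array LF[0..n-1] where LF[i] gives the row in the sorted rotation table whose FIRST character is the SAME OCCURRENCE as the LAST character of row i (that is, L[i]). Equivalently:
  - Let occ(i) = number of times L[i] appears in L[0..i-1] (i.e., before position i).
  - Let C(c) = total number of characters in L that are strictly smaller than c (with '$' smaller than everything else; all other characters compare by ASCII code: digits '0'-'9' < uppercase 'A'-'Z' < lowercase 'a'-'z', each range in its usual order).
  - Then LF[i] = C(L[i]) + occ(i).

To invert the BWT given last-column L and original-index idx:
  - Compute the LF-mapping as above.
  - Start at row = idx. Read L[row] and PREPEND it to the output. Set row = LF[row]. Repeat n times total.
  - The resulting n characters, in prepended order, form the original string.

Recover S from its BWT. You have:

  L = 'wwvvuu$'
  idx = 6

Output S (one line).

LF mapping: 5 6 3 4 1 2 0
Walk LF starting at row 6, prepending L[row]:
  step 1: row=6, L[6]='$', prepend. Next row=LF[6]=0
  step 2: row=0, L[0]='w', prepend. Next row=LF[0]=5
  step 3: row=5, L[5]='u', prepend. Next row=LF[5]=2
  step 4: row=2, L[2]='v', prepend. Next row=LF[2]=3
  step 5: row=3, L[3]='v', prepend. Next row=LF[3]=4
  step 6: row=4, L[4]='u', prepend. Next row=LF[4]=1
  step 7: row=1, L[1]='w', prepend. Next row=LF[1]=6
Reversed output: wuvvuw$

Answer: wuvvuw$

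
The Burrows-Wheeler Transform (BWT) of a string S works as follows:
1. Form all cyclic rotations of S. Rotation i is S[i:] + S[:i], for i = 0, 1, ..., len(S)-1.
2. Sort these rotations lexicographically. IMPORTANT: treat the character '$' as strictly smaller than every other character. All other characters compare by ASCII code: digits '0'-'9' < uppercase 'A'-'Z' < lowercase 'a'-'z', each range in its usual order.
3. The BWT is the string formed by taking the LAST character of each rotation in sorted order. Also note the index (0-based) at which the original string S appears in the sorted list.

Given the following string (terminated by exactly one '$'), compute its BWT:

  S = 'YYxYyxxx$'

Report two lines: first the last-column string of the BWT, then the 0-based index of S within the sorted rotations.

All 9 rotations (rotation i = S[i:]+S[:i]):
  rot[0] = YYxYyxxx$
  rot[1] = YxYyxxx$Y
  rot[2] = xYyxxx$YY
  rot[3] = Yyxxx$YYx
  rot[4] = yxxx$YYxY
  rot[5] = xxx$YYxYy
  rot[6] = xx$YYxYyx
  rot[7] = x$YYxYyxx
  rot[8] = $YYxYyxxx
Sorted (with $ < everything):
  sorted[0] = $YYxYyxxx  (last char: 'x')
  sorted[1] = YYxYyxxx$  (last char: '$')
  sorted[2] = YxYyxxx$Y  (last char: 'Y')
  sorted[3] = Yyxxx$YYx  (last char: 'x')
  sorted[4] = x$YYxYyxx  (last char: 'x')
  sorted[5] = xYyxxx$YY  (last char: 'Y')
  sorted[6] = xx$YYxYyx  (last char: 'x')
  sorted[7] = xxx$YYxYy  (last char: 'y')
  sorted[8] = yxxx$YYxY  (last char: 'Y')
Last column: x$YxxYxyY
Original string S is at sorted index 1

Answer: x$YxxYxyY
1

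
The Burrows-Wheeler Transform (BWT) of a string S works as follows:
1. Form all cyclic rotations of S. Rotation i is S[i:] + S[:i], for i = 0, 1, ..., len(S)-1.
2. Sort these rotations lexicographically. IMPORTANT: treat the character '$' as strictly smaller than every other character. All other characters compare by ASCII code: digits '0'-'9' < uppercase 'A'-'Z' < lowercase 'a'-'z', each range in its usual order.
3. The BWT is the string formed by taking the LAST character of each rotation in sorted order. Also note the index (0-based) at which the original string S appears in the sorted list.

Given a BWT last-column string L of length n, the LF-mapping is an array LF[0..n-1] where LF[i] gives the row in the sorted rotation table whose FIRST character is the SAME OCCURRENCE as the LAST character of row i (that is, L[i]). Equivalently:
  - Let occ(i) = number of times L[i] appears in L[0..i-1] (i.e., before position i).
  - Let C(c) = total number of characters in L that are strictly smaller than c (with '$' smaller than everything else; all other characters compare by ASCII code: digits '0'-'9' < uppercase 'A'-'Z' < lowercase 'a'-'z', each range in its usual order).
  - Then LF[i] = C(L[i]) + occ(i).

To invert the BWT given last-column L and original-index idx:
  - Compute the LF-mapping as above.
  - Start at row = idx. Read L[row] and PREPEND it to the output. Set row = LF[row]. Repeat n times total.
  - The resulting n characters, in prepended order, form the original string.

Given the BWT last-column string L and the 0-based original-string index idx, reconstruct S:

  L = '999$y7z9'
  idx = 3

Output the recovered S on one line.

Answer: 979zy99$

Derivation:
LF mapping: 2 3 4 0 6 1 7 5
Walk LF starting at row 3, prepending L[row]:
  step 1: row=3, L[3]='$', prepend. Next row=LF[3]=0
  step 2: row=0, L[0]='9', prepend. Next row=LF[0]=2
  step 3: row=2, L[2]='9', prepend. Next row=LF[2]=4
  step 4: row=4, L[4]='y', prepend. Next row=LF[4]=6
  step 5: row=6, L[6]='z', prepend. Next row=LF[6]=7
  step 6: row=7, L[7]='9', prepend. Next row=LF[7]=5
  step 7: row=5, L[5]='7', prepend. Next row=LF[5]=1
  step 8: row=1, L[1]='9', prepend. Next row=LF[1]=3
Reversed output: 979zy99$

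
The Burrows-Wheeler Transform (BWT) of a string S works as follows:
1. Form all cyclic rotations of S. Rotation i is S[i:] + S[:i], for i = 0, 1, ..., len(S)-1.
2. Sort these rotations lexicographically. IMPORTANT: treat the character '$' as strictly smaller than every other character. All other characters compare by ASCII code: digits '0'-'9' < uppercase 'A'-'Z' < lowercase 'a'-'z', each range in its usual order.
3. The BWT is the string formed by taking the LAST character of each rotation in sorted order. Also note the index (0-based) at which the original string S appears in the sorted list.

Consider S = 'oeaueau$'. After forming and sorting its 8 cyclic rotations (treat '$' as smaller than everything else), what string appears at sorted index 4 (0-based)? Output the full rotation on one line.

Answer: eaueau$o

Derivation:
All 8 rotations (rotation i = S[i:]+S[:i]):
  rot[0] = oeaueau$
  rot[1] = eaueau$o
  rot[2] = aueau$oe
  rot[3] = ueau$oea
  rot[4] = eau$oeau
  rot[5] = au$oeaue
  rot[6] = u$oeauea
  rot[7] = $oeaueau
Sorted (with $ < everything):
  sorted[0] = $oeaueau
  sorted[1] = au$oeaue
  sorted[2] = aueau$oe
  sorted[3] = eau$oeau
  sorted[4] = eaueau$o
  sorted[5] = oeaueau$
  sorted[6] = u$oeauea
  sorted[7] = ueau$oea
sorted[4] = eaueau$o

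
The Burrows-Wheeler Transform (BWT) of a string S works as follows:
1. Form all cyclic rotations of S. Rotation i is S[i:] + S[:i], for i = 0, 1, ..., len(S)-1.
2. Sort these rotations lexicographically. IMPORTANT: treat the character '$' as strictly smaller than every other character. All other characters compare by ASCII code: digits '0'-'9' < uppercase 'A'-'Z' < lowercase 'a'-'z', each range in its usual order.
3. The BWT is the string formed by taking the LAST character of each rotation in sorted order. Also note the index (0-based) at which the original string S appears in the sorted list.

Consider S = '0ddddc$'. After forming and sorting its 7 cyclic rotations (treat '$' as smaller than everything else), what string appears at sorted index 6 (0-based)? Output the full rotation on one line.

Answer: ddddc$0

Derivation:
All 7 rotations (rotation i = S[i:]+S[:i]):
  rot[0] = 0ddddc$
  rot[1] = ddddc$0
  rot[2] = dddc$0d
  rot[3] = ddc$0dd
  rot[4] = dc$0ddd
  rot[5] = c$0dddd
  rot[6] = $0ddddc
Sorted (with $ < everything):
  sorted[0] = $0ddddc
  sorted[1] = 0ddddc$
  sorted[2] = c$0dddd
  sorted[3] = dc$0ddd
  sorted[4] = ddc$0dd
  sorted[5] = dddc$0d
  sorted[6] = ddddc$0
sorted[6] = ddddc$0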